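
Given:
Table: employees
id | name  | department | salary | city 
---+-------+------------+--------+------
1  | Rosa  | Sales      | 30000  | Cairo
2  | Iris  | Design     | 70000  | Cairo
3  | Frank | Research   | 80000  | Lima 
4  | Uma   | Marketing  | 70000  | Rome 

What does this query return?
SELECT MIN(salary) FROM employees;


Salaries: 30000, 70000, 80000, 70000
MIN = 30000

30000


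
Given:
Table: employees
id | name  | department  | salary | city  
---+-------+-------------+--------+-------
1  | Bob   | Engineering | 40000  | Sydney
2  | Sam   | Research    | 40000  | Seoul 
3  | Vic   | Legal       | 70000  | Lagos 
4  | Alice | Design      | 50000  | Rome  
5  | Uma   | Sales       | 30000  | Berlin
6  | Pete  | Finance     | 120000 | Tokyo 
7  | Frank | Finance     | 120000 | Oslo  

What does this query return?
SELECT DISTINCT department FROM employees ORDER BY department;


All 'department' values (row order): Engineering, Research, Legal, Design, Sales, Finance, Finance
Removing duplicates leaves 6 unique value(s).

6 values:
Design
Engineering
Finance
Legal
Research
Sales


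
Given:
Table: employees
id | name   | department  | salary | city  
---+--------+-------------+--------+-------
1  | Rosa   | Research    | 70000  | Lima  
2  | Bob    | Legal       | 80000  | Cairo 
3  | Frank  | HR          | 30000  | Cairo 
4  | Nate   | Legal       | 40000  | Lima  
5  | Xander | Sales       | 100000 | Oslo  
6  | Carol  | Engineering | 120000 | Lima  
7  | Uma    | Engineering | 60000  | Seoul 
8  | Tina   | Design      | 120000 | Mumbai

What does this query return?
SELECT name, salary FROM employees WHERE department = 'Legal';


Filtering: department = 'Legal'
Matching rows: 2

2 rows:
Bob, 80000
Nate, 40000


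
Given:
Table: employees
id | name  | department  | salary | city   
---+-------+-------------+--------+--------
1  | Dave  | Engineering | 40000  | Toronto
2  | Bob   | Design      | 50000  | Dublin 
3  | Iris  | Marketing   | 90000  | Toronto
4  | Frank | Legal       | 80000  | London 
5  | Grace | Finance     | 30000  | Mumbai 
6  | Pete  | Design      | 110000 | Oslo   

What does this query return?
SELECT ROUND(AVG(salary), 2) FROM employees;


SUM(salary) = 400000
COUNT = 6
ROUND(AVG, 2) = ROUND(400000 / 6, 2) = 66666.67

66666.67


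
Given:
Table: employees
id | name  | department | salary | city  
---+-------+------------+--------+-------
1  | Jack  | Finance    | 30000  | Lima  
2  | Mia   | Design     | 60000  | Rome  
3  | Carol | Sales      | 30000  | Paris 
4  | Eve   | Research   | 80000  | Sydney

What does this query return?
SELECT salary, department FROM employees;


Projecting columns: salary, department

4 rows:
30000, Finance
60000, Design
30000, Sales
80000, Research


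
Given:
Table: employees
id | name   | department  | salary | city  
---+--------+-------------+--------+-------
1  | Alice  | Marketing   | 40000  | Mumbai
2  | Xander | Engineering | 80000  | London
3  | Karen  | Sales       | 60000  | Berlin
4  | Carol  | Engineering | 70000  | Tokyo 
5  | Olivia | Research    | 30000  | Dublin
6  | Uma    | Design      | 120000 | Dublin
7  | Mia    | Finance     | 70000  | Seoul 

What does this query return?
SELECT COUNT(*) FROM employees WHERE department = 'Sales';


Counting rows where department = 'Sales'
  Karen -> MATCH


1


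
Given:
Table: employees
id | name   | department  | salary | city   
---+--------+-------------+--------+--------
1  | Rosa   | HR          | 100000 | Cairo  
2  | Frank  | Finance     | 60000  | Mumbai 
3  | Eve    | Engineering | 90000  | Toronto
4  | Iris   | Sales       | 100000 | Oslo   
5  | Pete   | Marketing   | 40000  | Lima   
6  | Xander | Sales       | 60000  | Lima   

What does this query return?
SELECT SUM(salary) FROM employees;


SUM(salary) = 100000 + 60000 + 90000 + 100000 + 40000 + 60000 = 450000

450000


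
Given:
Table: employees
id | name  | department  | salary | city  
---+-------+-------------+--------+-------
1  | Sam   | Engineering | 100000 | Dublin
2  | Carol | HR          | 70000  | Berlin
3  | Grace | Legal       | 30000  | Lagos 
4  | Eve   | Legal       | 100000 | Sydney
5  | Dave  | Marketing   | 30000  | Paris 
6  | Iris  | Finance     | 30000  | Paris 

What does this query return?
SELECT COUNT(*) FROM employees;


COUNT(*) counts all rows

6


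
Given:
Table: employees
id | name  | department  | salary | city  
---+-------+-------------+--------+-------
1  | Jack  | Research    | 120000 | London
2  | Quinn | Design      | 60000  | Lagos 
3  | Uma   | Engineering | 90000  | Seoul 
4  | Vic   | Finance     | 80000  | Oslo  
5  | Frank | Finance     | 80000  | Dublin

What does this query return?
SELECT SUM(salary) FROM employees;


SUM(salary) = 120000 + 60000 + 90000 + 80000 + 80000 = 430000

430000


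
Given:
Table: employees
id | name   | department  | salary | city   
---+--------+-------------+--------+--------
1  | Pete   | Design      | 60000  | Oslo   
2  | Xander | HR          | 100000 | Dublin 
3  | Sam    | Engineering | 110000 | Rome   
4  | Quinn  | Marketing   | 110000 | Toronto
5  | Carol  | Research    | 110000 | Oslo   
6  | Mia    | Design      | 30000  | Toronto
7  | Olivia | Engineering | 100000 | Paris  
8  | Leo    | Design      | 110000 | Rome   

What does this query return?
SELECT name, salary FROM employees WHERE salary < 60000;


Filtering: salary < 60000
Matching: 1 rows

1 rows:
Mia, 30000


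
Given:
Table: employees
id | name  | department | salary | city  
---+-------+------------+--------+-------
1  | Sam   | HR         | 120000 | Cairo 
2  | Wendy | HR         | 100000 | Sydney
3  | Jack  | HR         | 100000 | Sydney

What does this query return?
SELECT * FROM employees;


SELECT * returns all 3 rows with all columns

3 rows:
1, Sam, HR, 120000, Cairo
2, Wendy, HR, 100000, Sydney
3, Jack, HR, 100000, Sydney


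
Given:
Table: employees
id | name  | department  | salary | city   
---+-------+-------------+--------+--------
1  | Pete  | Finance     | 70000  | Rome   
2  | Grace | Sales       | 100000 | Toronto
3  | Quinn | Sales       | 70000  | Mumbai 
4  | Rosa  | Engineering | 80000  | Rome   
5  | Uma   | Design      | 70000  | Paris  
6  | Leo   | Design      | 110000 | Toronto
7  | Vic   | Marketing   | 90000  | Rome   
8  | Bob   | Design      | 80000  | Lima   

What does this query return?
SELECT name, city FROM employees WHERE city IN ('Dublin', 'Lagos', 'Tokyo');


Filtering: city IN ('Dublin', 'Lagos', 'Tokyo')
Matching: 0 rows

Empty result set (0 rows)


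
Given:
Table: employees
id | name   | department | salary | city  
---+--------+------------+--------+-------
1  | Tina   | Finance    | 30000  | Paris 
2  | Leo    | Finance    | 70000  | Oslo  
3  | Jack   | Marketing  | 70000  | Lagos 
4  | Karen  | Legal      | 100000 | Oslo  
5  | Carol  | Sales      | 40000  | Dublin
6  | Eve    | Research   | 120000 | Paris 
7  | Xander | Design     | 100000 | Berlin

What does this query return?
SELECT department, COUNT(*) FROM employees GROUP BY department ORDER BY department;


Assigning each row to its department group:
  Tina -> Finance
  Leo -> Finance
  Jack -> Marketing
  Karen -> Legal
  Carol -> Sales
  Eve -> Research
  Xander -> Design


6 groups:
Design, 1
Finance, 2
Legal, 1
Marketing, 1
Research, 1
Sales, 1


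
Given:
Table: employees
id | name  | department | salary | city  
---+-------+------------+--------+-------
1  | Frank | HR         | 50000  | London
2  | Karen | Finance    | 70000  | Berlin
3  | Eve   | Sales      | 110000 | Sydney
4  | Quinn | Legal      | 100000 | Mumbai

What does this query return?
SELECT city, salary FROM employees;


Projecting columns: city, salary

4 rows:
London, 50000
Berlin, 70000
Sydney, 110000
Mumbai, 100000


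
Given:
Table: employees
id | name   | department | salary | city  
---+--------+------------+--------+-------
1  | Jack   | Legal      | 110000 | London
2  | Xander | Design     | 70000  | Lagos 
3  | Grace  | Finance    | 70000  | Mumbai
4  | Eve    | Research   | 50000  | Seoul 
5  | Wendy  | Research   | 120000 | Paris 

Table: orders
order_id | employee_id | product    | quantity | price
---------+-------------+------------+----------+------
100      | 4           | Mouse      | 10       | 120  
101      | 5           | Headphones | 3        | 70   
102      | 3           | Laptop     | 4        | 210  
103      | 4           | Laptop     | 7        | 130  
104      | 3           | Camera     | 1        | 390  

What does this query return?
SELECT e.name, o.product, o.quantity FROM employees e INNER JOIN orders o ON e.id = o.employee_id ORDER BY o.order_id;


Joining employees.id = orders.employee_id:
  employee Eve (id=4) -> order Mouse
  employee Wendy (id=5) -> order Headphones
  employee Grace (id=3) -> order Laptop
  employee Eve (id=4) -> order Laptop
  employee Grace (id=3) -> order Camera


5 rows:
Eve, Mouse, 10
Wendy, Headphones, 3
Grace, Laptop, 4
Eve, Laptop, 7
Grace, Camera, 1


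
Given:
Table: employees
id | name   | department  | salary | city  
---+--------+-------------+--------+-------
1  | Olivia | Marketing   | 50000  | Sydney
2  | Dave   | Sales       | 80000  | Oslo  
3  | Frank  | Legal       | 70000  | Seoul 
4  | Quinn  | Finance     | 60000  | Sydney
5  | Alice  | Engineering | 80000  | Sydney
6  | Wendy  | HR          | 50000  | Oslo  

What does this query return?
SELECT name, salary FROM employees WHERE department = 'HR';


Filtering: department = 'HR'
Matching rows: 1

1 rows:
Wendy, 50000


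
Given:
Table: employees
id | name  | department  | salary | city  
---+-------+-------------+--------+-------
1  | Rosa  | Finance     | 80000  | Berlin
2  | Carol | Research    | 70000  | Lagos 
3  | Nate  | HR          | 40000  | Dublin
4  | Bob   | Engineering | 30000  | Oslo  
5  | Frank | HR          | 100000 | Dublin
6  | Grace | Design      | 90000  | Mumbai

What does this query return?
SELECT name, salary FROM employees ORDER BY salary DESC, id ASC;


Sorting by salary DESC, then id ASC for ties

6 rows:
Frank, 100000
Grace, 90000
Rosa, 80000
Carol, 70000
Nate, 40000
Bob, 30000


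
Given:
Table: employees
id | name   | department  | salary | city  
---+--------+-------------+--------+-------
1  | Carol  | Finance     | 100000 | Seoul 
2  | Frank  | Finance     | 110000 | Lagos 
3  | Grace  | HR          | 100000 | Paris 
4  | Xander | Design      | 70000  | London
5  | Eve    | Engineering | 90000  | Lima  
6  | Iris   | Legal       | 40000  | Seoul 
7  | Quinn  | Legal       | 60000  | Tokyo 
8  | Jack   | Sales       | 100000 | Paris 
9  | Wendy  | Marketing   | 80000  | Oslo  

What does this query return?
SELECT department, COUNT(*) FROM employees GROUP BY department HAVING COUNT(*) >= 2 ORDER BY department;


Groups with count >= 2:
  Finance: 2 -> PASS
  Legal: 2 -> PASS
  Design: 1 -> filtered out
  Engineering: 1 -> filtered out
  HR: 1 -> filtered out
  Marketing: 1 -> filtered out
  Sales: 1 -> filtered out


2 groups:
Finance, 2
Legal, 2


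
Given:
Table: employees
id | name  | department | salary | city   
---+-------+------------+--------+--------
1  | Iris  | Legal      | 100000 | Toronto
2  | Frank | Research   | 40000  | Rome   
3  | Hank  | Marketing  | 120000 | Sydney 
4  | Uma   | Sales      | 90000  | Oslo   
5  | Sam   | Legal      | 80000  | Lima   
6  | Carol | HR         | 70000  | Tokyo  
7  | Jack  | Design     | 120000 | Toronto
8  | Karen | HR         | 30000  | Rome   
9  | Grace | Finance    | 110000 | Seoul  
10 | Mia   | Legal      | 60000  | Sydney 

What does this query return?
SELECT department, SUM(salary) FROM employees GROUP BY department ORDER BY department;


Summing salary within each department:
  Design: 120000 = 120000
  Finance: 110000 = 110000
  HR: 70000 + 30000 = 100000
  Legal: 100000 + 80000 + 60000 = 240000
  Marketing: 120000 = 120000
  Research: 40000 = 40000
  Sales: 90000 = 90000


7 groups:
Design, 120000
Finance, 110000
HR, 100000
Legal, 240000
Marketing, 120000
Research, 40000
Sales, 90000


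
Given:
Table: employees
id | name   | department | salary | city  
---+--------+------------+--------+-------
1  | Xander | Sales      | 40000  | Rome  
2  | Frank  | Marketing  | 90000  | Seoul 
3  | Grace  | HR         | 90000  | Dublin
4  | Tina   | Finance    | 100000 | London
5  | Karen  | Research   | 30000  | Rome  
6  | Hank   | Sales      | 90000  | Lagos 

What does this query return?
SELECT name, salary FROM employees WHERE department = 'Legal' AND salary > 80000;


Filtering: department = 'Legal' AND salary > 80000
Matching: 0 rows

Empty result set (0 rows)


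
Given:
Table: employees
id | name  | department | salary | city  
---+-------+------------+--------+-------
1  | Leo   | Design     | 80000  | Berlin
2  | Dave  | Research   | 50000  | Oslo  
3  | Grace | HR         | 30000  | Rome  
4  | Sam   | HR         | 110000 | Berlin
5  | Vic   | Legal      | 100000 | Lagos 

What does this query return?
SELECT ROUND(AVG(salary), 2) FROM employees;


SUM(salary) = 370000
COUNT = 5
ROUND(AVG, 2) = ROUND(370000 / 5, 2) = 74000.0

74000.0


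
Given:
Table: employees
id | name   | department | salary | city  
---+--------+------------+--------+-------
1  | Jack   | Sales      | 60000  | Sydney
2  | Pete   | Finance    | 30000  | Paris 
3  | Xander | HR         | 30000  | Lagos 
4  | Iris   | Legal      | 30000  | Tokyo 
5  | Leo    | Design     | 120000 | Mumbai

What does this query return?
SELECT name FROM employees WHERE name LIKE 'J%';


LIKE 'J%' matches names starting with 'J'
Matching: 1

1 rows:
Jack


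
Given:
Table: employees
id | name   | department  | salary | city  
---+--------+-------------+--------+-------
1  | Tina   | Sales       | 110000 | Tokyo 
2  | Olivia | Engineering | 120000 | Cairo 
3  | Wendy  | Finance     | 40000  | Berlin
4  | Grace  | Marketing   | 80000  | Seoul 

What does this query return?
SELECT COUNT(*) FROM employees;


COUNT(*) counts all rows

4


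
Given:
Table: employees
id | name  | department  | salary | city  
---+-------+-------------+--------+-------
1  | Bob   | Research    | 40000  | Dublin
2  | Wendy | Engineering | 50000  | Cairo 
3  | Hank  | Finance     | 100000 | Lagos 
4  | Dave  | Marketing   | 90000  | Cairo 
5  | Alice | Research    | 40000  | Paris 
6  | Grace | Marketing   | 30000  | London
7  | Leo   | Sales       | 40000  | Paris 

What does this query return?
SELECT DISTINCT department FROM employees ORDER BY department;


All 'department' values (row order): Research, Engineering, Finance, Marketing, Research, Marketing, Sales
Removing duplicates leaves 5 unique value(s).

5 values:
Engineering
Finance
Marketing
Research
Sales


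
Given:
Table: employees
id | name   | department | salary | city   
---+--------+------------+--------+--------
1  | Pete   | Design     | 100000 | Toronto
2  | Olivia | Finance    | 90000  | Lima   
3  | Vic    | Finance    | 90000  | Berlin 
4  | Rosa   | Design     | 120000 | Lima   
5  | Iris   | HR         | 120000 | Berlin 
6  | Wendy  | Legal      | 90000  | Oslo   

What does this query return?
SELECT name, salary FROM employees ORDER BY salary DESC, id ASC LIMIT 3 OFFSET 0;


Sort by salary DESC (id ASC tiebreak), then skip 0 and take 3
Rows 1 through 3

3 rows:
Rosa, 120000
Iris, 120000
Pete, 100000


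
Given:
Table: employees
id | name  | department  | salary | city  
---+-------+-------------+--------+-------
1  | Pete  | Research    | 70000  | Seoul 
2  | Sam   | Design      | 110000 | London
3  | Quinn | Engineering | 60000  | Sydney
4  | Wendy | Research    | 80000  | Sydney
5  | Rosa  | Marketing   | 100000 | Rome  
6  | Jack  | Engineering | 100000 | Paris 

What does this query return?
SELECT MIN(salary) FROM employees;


Salaries: 70000, 110000, 60000, 80000, 100000, 100000
MIN = 60000

60000


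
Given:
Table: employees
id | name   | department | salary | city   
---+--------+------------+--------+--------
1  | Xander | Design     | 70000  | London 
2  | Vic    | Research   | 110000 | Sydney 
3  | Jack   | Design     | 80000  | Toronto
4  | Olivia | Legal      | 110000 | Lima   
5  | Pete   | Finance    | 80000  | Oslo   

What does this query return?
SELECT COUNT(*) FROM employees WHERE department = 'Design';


Counting rows where department = 'Design'
  Xander -> MATCH
  Jack -> MATCH


2


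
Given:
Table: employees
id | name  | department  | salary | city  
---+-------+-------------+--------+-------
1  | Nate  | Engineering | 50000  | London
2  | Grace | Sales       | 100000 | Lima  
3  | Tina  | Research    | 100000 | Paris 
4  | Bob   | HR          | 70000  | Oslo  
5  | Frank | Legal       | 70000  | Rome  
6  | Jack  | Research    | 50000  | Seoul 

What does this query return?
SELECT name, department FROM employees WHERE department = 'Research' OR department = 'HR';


Filtering: department = 'Research' OR 'HR'
Matching: 3 rows

3 rows:
Tina, Research
Bob, HR
Jack, Research


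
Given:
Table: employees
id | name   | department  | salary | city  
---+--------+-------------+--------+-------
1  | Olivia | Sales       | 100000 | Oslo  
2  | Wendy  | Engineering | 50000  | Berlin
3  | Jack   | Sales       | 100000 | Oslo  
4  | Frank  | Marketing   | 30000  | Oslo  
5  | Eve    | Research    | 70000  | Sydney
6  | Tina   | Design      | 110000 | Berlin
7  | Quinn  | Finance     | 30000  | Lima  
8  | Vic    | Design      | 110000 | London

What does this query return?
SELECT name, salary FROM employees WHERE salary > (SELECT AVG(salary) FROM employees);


Subquery: AVG(salary) = 75000.0
Filtering: salary > 75000.0
  Olivia (100000) -> MATCH
  Jack (100000) -> MATCH
  Tina (110000) -> MATCH
  Vic (110000) -> MATCH


4 rows:
Olivia, 100000
Jack, 100000
Tina, 110000
Vic, 110000


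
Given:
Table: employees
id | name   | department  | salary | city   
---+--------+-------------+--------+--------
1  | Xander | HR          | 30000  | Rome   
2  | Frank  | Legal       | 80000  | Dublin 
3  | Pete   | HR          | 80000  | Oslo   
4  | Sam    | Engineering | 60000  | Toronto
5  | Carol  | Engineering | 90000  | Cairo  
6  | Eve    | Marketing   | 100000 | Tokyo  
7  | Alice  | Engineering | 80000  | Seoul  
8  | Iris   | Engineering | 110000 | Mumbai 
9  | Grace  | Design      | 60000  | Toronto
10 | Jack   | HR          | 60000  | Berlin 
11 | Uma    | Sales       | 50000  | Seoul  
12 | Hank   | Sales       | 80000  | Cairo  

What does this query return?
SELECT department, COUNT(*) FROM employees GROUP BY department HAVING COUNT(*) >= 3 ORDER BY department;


Groups with count >= 3:
  Engineering: 4 -> PASS
  HR: 3 -> PASS
  Design: 1 -> filtered out
  Legal: 1 -> filtered out
  Marketing: 1 -> filtered out
  Sales: 2 -> filtered out


2 groups:
Engineering, 4
HR, 3


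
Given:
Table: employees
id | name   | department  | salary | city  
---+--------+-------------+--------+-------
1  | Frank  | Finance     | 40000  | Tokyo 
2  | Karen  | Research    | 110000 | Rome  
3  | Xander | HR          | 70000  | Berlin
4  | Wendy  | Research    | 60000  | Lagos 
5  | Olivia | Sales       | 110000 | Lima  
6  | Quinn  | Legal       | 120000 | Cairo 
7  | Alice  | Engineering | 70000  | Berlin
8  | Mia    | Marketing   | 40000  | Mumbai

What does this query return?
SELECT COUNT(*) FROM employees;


COUNT(*) counts all rows

8


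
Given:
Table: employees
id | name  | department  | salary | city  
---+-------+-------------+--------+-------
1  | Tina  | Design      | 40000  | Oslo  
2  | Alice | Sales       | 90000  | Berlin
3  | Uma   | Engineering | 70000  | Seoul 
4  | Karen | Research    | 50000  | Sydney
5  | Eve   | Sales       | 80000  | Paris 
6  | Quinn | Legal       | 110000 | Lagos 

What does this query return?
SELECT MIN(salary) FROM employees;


Salaries: 40000, 90000, 70000, 50000, 80000, 110000
MIN = 40000

40000


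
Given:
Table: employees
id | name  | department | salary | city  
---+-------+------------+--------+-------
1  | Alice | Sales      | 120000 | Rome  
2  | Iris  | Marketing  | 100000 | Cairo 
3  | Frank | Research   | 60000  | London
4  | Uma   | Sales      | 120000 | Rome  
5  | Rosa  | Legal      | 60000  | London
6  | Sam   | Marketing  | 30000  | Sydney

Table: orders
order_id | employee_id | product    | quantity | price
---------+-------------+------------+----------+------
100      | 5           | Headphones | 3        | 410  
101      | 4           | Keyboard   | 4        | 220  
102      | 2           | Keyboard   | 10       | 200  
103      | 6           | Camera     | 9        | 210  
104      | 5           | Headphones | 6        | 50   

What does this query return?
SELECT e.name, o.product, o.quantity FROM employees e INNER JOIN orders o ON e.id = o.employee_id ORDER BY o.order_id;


Joining employees.id = orders.employee_id:
  employee Rosa (id=5) -> order Headphones
  employee Uma (id=4) -> order Keyboard
  employee Iris (id=2) -> order Keyboard
  employee Sam (id=6) -> order Camera
  employee Rosa (id=5) -> order Headphones


5 rows:
Rosa, Headphones, 3
Uma, Keyboard, 4
Iris, Keyboard, 10
Sam, Camera, 9
Rosa, Headphones, 6


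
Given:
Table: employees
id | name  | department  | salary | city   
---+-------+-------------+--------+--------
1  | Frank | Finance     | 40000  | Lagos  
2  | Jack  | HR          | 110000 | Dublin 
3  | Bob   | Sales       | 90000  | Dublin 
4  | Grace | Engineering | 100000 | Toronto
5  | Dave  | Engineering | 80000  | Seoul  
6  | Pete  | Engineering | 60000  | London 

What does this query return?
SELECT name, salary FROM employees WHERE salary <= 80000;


Filtering: salary <= 80000
Matching: 3 rows

3 rows:
Frank, 40000
Dave, 80000
Pete, 60000


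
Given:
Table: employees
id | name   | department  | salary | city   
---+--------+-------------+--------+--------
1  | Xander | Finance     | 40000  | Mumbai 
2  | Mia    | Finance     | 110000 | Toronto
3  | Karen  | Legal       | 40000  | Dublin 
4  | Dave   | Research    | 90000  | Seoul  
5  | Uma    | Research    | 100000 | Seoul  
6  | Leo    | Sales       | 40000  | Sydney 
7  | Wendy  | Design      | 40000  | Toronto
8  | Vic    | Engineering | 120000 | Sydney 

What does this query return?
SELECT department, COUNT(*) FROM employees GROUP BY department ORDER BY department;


Assigning each row to its department group:
  Xander -> Finance
  Mia -> Finance
  Karen -> Legal
  Dave -> Research
  Uma -> Research
  Leo -> Sales
  Wendy -> Design
  Vic -> Engineering


6 groups:
Design, 1
Engineering, 1
Finance, 2
Legal, 1
Research, 2
Sales, 1


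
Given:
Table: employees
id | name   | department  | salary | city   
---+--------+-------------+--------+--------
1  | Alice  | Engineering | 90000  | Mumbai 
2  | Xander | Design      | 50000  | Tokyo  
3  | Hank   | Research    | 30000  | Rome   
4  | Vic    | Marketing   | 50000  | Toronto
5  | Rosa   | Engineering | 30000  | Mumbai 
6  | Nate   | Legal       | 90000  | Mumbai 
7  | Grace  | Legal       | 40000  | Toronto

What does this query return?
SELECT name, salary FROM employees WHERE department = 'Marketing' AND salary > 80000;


Filtering: department = 'Marketing' AND salary > 80000
Matching: 0 rows

Empty result set (0 rows)


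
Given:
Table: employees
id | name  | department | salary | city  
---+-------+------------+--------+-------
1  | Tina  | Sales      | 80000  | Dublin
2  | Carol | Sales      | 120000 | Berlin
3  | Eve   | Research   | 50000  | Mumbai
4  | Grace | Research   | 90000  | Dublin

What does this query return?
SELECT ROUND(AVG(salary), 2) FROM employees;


SUM(salary) = 340000
COUNT = 4
ROUND(AVG, 2) = ROUND(340000 / 4, 2) = 85000.0

85000.0


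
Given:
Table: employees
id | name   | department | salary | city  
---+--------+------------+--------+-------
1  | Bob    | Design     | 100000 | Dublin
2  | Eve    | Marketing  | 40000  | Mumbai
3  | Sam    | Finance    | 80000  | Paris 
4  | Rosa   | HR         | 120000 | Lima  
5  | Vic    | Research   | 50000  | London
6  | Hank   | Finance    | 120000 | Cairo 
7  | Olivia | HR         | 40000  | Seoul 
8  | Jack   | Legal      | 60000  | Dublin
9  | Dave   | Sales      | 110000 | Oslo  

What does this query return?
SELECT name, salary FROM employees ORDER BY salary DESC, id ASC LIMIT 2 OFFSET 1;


Sort by salary DESC (id ASC tiebreak), then skip 1 and take 2
Rows 2 through 3

2 rows:
Hank, 120000
Dave, 110000


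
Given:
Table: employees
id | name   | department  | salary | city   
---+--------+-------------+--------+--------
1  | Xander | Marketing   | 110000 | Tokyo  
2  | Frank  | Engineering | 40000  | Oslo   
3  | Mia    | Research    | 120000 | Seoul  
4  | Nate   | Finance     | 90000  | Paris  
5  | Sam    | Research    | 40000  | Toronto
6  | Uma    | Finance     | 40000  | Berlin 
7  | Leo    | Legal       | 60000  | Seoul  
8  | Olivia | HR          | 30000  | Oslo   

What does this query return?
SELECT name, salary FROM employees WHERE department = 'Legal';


Filtering: department = 'Legal'
Matching rows: 1

1 rows:
Leo, 60000


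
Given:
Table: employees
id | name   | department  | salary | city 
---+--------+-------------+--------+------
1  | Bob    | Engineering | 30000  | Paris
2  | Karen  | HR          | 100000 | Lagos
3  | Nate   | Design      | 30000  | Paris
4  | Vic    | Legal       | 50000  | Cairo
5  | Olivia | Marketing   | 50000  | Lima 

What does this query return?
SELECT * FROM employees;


SELECT * returns all 5 rows with all columns

5 rows:
1, Bob, Engineering, 30000, Paris
2, Karen, HR, 100000, Lagos
3, Nate, Design, 30000, Paris
4, Vic, Legal, 50000, Cairo
5, Olivia, Marketing, 50000, Lima


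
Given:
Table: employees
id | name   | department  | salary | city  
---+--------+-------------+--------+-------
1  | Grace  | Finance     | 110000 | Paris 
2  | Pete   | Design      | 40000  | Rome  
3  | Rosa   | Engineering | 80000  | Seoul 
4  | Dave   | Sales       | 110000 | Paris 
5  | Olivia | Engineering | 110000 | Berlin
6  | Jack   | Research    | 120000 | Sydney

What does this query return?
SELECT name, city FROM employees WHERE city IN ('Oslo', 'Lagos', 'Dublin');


Filtering: city IN ('Oslo', 'Lagos', 'Dublin')
Matching: 0 rows

Empty result set (0 rows)


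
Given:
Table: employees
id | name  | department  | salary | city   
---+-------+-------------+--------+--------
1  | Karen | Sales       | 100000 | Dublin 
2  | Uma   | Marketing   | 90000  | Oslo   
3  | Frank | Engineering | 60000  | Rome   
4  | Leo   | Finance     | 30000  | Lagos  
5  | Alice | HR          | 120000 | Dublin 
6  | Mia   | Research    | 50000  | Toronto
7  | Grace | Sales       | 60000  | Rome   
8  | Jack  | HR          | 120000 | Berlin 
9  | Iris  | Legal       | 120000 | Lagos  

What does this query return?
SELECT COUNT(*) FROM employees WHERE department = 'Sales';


Counting rows where department = 'Sales'
  Karen -> MATCH
  Grace -> MATCH


2


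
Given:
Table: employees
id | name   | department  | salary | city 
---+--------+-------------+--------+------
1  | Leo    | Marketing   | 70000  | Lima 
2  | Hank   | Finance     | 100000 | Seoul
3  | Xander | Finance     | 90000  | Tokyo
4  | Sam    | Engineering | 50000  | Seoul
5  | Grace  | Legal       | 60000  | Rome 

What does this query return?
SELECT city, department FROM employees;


Projecting columns: city, department

5 rows:
Lima, Marketing
Seoul, Finance
Tokyo, Finance
Seoul, Engineering
Rome, Legal


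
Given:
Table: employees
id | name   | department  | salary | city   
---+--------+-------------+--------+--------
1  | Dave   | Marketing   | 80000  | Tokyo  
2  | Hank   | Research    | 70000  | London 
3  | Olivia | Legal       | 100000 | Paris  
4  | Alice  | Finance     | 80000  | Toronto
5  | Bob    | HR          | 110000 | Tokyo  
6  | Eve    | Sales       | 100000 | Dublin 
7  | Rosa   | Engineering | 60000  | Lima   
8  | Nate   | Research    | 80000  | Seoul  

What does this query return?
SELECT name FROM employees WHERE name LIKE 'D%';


LIKE 'D%' matches names starting with 'D'
Matching: 1

1 rows:
Dave


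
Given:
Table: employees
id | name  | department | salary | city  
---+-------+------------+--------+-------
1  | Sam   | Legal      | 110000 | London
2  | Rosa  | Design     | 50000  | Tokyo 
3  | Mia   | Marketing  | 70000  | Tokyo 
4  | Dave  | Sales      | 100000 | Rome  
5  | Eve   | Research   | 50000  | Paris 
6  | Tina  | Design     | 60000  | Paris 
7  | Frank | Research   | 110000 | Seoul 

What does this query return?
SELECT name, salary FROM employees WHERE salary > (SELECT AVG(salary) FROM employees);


Subquery: AVG(salary) = 78571.43
Filtering: salary > 78571.43
  Sam (110000) -> MATCH
  Dave (100000) -> MATCH
  Frank (110000) -> MATCH


3 rows:
Sam, 110000
Dave, 100000
Frank, 110000


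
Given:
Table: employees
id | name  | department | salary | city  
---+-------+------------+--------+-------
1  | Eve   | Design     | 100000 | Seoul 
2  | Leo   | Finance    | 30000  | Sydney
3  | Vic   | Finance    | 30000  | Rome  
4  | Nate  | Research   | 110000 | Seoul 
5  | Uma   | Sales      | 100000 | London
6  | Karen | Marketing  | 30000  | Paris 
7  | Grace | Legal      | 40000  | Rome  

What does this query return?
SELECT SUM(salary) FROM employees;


SUM(salary) = 100000 + 30000 + 30000 + 110000 + 100000 + 30000 + 40000 = 440000

440000


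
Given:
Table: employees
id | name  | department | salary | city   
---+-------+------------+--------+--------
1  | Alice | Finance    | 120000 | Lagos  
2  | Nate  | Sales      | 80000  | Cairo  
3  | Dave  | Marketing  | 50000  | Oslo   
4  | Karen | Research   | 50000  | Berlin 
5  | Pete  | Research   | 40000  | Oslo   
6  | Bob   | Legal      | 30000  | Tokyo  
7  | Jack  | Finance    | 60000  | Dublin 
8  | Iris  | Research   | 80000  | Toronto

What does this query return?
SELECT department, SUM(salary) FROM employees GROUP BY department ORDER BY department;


Summing salary within each department:
  Finance: 120000 + 60000 = 180000
  Legal: 30000 = 30000
  Marketing: 50000 = 50000
  Research: 50000 + 40000 + 80000 = 170000
  Sales: 80000 = 80000


5 groups:
Finance, 180000
Legal, 30000
Marketing, 50000
Research, 170000
Sales, 80000


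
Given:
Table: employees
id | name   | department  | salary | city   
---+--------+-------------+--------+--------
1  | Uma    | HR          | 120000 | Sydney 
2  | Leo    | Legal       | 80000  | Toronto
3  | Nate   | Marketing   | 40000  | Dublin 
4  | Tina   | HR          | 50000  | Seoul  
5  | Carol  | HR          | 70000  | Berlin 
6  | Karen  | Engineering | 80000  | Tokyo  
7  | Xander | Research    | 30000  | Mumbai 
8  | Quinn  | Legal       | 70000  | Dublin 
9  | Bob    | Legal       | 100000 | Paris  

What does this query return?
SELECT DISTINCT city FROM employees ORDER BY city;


All 'city' values (row order): Sydney, Toronto, Dublin, Seoul, Berlin, Tokyo, Mumbai, Dublin, Paris
Removing duplicates leaves 8 unique value(s).

8 values:
Berlin
Dublin
Mumbai
Paris
Seoul
Sydney
Tokyo
Toronto


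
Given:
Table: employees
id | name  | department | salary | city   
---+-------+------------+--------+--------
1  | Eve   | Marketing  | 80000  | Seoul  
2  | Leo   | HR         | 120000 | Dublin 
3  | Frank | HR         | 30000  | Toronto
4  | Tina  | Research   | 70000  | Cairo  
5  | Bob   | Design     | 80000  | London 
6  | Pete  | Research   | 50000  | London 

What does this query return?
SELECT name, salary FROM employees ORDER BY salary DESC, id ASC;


Sorting by salary DESC, then id ASC for ties

6 rows:
Leo, 120000
Eve, 80000
Bob, 80000
Tina, 70000
Pete, 50000
Frank, 30000


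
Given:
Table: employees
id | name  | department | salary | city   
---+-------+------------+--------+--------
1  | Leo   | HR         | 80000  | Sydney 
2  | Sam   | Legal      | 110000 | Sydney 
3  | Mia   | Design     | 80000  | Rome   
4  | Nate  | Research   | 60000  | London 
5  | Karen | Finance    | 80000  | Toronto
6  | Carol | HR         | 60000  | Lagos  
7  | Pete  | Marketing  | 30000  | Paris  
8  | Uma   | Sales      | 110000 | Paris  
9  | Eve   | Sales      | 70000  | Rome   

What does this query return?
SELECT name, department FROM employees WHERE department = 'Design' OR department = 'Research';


Filtering: department = 'Design' OR 'Research'
Matching: 2 rows

2 rows:
Mia, Design
Nate, Research


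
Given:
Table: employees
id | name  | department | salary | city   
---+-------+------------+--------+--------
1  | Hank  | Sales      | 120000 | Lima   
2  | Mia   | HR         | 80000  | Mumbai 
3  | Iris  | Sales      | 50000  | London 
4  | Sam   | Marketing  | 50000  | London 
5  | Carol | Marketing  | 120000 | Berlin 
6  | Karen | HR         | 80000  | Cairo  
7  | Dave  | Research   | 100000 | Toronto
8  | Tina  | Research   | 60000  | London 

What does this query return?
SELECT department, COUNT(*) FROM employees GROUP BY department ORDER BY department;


Assigning each row to its department group:
  Hank -> Sales
  Mia -> HR
  Iris -> Sales
  Sam -> Marketing
  Carol -> Marketing
  Karen -> HR
  Dave -> Research
  Tina -> Research


4 groups:
HR, 2
Marketing, 2
Research, 2
Sales, 2


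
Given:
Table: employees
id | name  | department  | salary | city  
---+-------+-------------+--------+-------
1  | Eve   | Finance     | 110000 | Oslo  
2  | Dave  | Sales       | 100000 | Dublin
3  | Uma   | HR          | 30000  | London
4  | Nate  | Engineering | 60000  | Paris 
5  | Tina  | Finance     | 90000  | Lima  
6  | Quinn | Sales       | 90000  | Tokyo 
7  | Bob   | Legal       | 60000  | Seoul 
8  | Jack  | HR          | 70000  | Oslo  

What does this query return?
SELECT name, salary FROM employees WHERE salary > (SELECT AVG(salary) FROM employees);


Subquery: AVG(salary) = 76250.0
Filtering: salary > 76250.0
  Eve (110000) -> MATCH
  Dave (100000) -> MATCH
  Tina (90000) -> MATCH
  Quinn (90000) -> MATCH


4 rows:
Eve, 110000
Dave, 100000
Tina, 90000
Quinn, 90000


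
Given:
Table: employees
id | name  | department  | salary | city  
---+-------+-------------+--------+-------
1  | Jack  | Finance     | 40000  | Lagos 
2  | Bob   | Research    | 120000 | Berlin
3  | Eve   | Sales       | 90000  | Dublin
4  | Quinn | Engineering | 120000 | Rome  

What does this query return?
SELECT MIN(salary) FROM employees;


Salaries: 40000, 120000, 90000, 120000
MIN = 40000

40000


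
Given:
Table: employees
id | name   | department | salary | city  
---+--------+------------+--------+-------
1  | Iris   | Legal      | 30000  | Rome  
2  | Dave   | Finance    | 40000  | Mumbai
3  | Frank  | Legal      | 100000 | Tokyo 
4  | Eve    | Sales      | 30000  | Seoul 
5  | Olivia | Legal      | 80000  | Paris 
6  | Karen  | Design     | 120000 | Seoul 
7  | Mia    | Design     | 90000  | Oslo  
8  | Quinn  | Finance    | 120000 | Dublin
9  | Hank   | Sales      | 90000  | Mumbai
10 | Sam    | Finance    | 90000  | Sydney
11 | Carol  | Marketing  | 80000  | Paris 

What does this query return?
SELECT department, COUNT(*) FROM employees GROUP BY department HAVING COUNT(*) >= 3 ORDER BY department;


Groups with count >= 3:
  Finance: 3 -> PASS
  Legal: 3 -> PASS
  Design: 2 -> filtered out
  Marketing: 1 -> filtered out
  Sales: 2 -> filtered out


2 groups:
Finance, 3
Legal, 3


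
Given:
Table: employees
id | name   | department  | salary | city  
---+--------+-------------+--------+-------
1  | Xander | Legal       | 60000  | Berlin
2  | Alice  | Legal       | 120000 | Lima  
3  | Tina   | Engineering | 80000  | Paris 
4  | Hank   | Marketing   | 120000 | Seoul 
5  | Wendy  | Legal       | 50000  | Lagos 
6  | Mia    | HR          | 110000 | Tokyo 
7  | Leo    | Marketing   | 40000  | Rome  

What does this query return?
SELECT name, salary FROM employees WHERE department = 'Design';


Filtering: department = 'Design'
Matching rows: 0

Empty result set (0 rows)


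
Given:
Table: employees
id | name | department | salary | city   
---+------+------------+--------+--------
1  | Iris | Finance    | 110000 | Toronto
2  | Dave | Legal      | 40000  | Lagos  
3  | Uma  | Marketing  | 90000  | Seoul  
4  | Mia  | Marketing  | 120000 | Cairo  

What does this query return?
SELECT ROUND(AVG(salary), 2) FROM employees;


SUM(salary) = 360000
COUNT = 4
ROUND(AVG, 2) = ROUND(360000 / 4, 2) = 90000.0

90000.0


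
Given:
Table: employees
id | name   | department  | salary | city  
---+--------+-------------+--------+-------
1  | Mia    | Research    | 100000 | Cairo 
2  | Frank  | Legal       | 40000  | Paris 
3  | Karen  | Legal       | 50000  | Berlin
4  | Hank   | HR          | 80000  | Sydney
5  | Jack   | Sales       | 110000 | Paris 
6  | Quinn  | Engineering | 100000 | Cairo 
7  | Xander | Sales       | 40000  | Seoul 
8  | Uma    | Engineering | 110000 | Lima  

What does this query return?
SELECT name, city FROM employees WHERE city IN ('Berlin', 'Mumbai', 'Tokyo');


Filtering: city IN ('Berlin', 'Mumbai', 'Tokyo')
Matching: 1 rows

1 rows:
Karen, Berlin


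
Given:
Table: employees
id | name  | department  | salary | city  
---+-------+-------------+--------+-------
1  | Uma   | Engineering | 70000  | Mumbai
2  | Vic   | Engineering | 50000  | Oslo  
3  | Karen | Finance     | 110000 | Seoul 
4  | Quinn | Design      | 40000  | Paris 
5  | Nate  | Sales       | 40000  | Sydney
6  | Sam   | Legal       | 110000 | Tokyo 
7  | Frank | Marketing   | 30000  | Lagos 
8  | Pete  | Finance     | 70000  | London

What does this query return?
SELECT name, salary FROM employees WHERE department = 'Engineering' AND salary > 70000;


Filtering: department = 'Engineering' AND salary > 70000
Matching: 0 rows

Empty result set (0 rows)


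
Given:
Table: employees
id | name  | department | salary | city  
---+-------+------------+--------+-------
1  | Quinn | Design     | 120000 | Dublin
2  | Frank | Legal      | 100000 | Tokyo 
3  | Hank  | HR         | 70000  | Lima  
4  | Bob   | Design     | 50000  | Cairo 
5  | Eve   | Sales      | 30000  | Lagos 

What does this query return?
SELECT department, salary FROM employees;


Projecting columns: department, salary

5 rows:
Design, 120000
Legal, 100000
HR, 70000
Design, 50000
Sales, 30000


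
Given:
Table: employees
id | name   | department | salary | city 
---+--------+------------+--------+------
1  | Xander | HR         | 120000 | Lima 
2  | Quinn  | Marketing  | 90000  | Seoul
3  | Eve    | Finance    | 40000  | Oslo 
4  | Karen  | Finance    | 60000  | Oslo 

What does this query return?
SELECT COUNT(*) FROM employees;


COUNT(*) counts all rows

4


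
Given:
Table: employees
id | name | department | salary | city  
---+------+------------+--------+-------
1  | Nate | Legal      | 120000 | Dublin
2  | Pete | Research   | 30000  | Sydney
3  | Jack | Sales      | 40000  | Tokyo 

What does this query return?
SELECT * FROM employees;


SELECT * returns all 3 rows with all columns

3 rows:
1, Nate, Legal, 120000, Dublin
2, Pete, Research, 30000, Sydney
3, Jack, Sales, 40000, Tokyo


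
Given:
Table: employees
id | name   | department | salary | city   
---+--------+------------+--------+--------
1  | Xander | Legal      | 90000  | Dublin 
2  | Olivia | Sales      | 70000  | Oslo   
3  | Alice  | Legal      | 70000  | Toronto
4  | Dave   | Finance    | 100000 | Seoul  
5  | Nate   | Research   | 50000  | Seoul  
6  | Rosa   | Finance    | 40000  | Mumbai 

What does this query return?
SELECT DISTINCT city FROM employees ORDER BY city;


All 'city' values (row order): Dublin, Oslo, Toronto, Seoul, Seoul, Mumbai
Removing duplicates leaves 5 unique value(s).

5 values:
Dublin
Mumbai
Oslo
Seoul
Toronto


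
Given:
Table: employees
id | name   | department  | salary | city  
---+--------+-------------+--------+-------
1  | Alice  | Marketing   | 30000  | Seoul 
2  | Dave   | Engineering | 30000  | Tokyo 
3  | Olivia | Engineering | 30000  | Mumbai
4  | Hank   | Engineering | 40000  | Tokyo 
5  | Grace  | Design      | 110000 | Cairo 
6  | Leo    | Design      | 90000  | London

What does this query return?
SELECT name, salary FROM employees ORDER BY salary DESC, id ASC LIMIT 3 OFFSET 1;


Sort by salary DESC (id ASC tiebreak), then skip 1 and take 3
Rows 2 through 4

3 rows:
Leo, 90000
Hank, 40000
Alice, 30000
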